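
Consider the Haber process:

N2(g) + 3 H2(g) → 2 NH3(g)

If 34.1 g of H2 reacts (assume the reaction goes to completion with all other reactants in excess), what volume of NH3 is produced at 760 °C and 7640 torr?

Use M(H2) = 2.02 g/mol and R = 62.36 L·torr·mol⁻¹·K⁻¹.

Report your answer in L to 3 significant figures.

94.9 L

n(H2) = 34.10 / 2.02 = 16.88 mol
n(NH3) = (2/3) × 16.88 = 11.25 mol
V = nRT/P = 11.25 × 62.36 × 1033.15 / 7640 = 94.87 L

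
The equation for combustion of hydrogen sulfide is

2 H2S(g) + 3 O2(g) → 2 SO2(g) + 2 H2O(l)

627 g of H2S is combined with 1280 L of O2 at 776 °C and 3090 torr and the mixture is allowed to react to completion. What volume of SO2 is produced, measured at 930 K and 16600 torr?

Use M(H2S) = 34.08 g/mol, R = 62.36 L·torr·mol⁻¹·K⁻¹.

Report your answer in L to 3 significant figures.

n(H2S) = 627 / 34.08 = 18.40 mol
n(O2) = PV/RT = (3090 × 1280) / (62.36 × 1049.15) = 60.45 mol
For 18.40 mol H2S, stoichiometry requires (3/2) × 18.40 = 27.60 mol O2; 60.45 mol is available, so H2S is limiting.
n(SO2) = (2/2) × 18.40 = 18.40 mol
V(SO2) = nRT/P = 18.40 × 62.36 × 930 / 16600 = 64.28 L

64.3 L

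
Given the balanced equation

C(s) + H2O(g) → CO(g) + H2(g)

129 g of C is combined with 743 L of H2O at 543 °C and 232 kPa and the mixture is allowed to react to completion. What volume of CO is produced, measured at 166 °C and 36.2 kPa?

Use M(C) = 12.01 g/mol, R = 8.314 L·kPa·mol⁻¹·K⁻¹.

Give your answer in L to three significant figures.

n(C) = 129 / 12.01 = 10.74 mol
n(H2O) = PV/RT = (232 × 743) / (8.314 × 816.15) = 25.40 mol
For 10.74 mol C, stoichiometry requires (1/1) × 10.74 = 10.74 mol H2O; 25.40 mol is available, so C is limiting.
n(CO) = (1/1) × 10.74 = 10.74 mol
V(CO) = nRT/P = 10.74 × 8.314 × 439.15 / 36.2 = 1083 L

1080 L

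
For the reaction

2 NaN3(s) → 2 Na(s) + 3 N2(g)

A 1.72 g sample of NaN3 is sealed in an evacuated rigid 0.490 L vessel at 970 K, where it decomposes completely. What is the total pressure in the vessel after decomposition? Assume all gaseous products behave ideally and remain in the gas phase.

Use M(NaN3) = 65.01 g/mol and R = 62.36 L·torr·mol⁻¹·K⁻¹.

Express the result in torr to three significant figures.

4900 torr

n(NaN3) = 1.72 / 65.01 = 0.02646 mol
n(gas produced) = (3/2) × 0.02646 = 0.03969 mol
P = nRT/V = 0.03969 × 62.36 × 970 / 0.490 = 4900 torr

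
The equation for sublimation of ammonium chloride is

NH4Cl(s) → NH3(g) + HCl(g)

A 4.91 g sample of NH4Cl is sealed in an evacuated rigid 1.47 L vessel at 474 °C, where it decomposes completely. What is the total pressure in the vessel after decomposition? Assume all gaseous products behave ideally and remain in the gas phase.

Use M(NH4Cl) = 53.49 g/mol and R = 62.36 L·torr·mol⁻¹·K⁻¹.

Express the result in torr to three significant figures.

5820 torr

n(NH4Cl) = 4.91 / 53.49 = 0.09179 mol
n(gas produced) = (2/1) × 0.09179 = 0.1836 mol
P = nRT/V = 0.1836 × 62.36 × 747.15 / 1.47 = 5819 torr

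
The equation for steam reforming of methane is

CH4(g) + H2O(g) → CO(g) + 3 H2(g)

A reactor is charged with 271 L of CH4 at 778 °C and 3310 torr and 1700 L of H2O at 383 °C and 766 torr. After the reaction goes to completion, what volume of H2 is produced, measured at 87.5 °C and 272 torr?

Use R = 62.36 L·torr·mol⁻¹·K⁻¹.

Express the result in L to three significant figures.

n(CH4) = PV/RT = (3310 × 271) / (62.36 × 1051.15) = 13.68 mol
n(H2O) = PV/RT = (766 × 1700) / (62.36 × 656.15) = 31.83 mol
For 13.68 mol CH4, stoichiometry requires (1/1) × 13.68 = 13.68 mol H2O; 31.83 mol is available, so CH4 is limiting.
n(H2) = (3/1) × 13.68 = 41.04 mol
V(H2) = nRT/P = 41.04 × 62.36 × 360.65 / 272 = 3393 L

3390 L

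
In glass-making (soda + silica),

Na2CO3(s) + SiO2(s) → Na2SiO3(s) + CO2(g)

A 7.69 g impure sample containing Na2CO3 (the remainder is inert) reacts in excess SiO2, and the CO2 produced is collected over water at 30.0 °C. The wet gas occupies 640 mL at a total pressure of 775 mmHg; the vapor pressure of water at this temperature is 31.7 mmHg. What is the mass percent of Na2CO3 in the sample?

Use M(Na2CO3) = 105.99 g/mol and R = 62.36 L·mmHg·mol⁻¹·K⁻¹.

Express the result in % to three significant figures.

34.7 %

P(CO2) = 775 − 31.7 = 743.3 mmHg
n(CO2) = PV/RT = (743.3 × 0.6400) / (62.36 × 303.15) = 0.02516 mol
n(Na2CO3) = (1/1) × 0.02516 = 0.02516 mol
m(Na2CO3) = 0.02516 × 105.99 = 2.667 g
%Na2CO3 = 2.667 / 7.69 × 100 = 34.68%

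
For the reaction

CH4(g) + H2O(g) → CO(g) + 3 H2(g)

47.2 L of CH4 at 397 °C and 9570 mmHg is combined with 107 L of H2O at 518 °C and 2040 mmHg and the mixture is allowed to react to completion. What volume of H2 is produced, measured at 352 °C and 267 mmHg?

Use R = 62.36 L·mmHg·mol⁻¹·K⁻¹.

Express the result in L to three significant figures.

n(CH4) = PV/RT = (9570 × 47.2) / (62.36 × 670.15) = 10.81 mol
n(H2O) = PV/RT = (2040 × 107) / (62.36 × 791.15) = 4.424 mol
For 10.81 mol CH4, stoichiometry requires (1/1) × 10.81 = 10.81 mol H2O; 4.424 mol is available, so H2O is limiting.
n(H2) = (3/1) × 4.424 = 13.27 mol
V(H2) = nRT/P = 13.27 × 62.36 × 625.15 / 267 = 1938 L

1940 L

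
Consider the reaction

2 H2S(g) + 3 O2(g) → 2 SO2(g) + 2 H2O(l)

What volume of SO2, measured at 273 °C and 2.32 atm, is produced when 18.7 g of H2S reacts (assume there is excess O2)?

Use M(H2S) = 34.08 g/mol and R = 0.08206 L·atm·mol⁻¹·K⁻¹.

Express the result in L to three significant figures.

n(H2S) = 18.70 / 34.08 = 0.5487 mol
n(SO2) = (2/2) × 0.5487 = 0.5487 mol
V = nRT/P = 0.5487 × 0.08206 × 546.15 / 2.32 = 10.60 L

10.6 L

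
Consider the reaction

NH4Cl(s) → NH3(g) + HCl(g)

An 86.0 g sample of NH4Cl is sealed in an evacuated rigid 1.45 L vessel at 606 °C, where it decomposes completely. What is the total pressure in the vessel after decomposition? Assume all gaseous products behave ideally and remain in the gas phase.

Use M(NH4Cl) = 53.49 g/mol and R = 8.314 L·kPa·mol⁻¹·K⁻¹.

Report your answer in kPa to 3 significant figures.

16200 kPa

n(NH4Cl) = 86.0 / 53.49 = 1.608 mol
n(gas produced) = (2/1) × 1.608 = 3.216 mol
P = nRT/V = 3.216 × 8.314 × 879.15 / 1.45 = 16210 kPa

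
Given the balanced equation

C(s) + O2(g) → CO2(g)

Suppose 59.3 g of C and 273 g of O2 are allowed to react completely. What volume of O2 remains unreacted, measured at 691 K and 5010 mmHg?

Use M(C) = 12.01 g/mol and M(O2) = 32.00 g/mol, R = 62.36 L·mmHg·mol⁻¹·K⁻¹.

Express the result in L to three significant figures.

30.9 L

n(C) = 59.3 / 12.01 = 4.938 mol
n(O2) = 273 / 32.00 = 8.531 mol
For 4.938 mol C, stoichiometry requires (1/1) × 4.938 = 4.938 mol O2; 8.531 mol is available, so C is limiting.
n(O2) consumed = (1/1) × 4.938 = 4.938 mol; remaining = 8.531 − 4.938 = 3.593 mol
V(O2) = nRT/P = 3.593 × 62.36 × 691 / 5010 = 30.90 L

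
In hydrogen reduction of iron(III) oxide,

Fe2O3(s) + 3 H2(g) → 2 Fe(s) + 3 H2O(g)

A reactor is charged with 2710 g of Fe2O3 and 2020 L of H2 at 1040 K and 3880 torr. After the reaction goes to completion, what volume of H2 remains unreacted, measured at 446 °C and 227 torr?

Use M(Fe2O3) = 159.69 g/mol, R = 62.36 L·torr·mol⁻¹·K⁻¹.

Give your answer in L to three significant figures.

n(Fe2O3) = 2710 / 159.69 = 16.97 mol
n(H2) = PV/RT = (3880 × 2020) / (62.36 × 1040) = 120.8 mol
For 16.97 mol Fe2O3, stoichiometry requires (3/1) × 16.97 = 50.91 mol H2; 120.8 mol is available, so Fe2O3 is limiting.
n(H2) consumed = (3/1) × 16.97 = 50.91 mol; remaining = 120.8 − 50.91 = 69.89 mol
V(H2) = nRT/P = 69.89 × 62.36 × 719.15 / 227 = 13810 L

13800 L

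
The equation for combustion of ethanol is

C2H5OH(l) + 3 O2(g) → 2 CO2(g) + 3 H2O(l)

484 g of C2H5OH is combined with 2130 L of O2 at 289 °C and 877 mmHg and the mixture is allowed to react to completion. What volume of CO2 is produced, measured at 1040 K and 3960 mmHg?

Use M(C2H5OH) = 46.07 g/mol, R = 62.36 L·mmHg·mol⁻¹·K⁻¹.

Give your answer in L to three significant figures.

n(C2H5OH) = 484 / 46.07 = 10.51 mol
n(O2) = PV/RT = (877 × 2130) / (62.36 × 562.15) = 53.29 mol
For 10.51 mol C2H5OH, stoichiometry requires (3/1) × 10.51 = 31.53 mol O2; 53.29 mol is available, so C2H5OH is limiting.
n(CO2) = (2/1) × 10.51 = 21.02 mol
V(CO2) = nRT/P = 21.02 × 62.36 × 1040 / 3960 = 344.3 L

344 L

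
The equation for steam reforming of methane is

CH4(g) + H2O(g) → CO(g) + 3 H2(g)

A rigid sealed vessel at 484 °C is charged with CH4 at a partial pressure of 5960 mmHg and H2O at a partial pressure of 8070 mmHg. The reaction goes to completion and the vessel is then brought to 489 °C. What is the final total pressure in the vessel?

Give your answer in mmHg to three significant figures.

Because the vessel is rigid and T is held at 484 °C, work the stoichiometry in partial pressures (P_i = n_iRT/V).
P(H2O) required for 5960 mmHg of CH4 = (1/1) × 5960 = 5960 mmHg; available 8070 mmHg, so CH4 is limiting.
P(H2O) remaining = 8070 − (1/1) × 5960 = 2110 mmHg
P(gaseous products) = (1+3)/1 × 5960 = 23840 mmHg
P_total at 484 °C = 2110 + 23840 = 25950 mmHg
Scaling to 489 °C: P = 25950 × 762.15/757.15 = 26120 mmHg

26100 mmHg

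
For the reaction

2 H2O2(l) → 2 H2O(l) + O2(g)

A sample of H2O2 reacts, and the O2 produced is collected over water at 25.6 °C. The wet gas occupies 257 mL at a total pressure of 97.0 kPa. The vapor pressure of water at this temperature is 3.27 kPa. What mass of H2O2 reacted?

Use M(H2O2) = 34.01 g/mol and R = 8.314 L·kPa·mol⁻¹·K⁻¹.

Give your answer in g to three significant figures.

P(O2) = 97.0 − 3.27 = 93.73 kPa
n(O2) = PV/RT = (93.73 × 0.2570) / (8.314 × 298.75) = 0.009698 mol
n(H2O2) = (2/1) × 0.009698 = 0.01940 mol
m(H2O2) = 0.01940 × 34.01 = 0.6598 g

0.660 g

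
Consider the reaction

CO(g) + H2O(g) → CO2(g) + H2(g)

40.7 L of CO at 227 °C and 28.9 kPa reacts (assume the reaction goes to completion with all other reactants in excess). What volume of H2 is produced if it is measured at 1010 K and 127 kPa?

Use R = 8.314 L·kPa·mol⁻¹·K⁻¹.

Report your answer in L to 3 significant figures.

18.7 L

n(CO) = PV/RT = (28.9 × 40.7) / (8.314 × 500.15) = 0.2829 mol
n(H2) = (1/1) × 0.2829 = 0.2829 mol
V = nRT/P = 0.2829 × 8.314 × 1010 / 127 = 18.71 L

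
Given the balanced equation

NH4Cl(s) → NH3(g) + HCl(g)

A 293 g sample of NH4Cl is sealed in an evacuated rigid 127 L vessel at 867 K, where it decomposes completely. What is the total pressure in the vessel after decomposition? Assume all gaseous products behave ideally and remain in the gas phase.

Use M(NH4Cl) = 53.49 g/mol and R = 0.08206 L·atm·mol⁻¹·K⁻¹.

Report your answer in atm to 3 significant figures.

n(NH4Cl) = 293 / 53.49 = 5.478 mol
n(gas produced) = (2/1) × 5.478 = 10.96 mol
P = nRT/V = 10.96 × 0.08206 × 867 / 127 = 6.140 atm

6.14 atm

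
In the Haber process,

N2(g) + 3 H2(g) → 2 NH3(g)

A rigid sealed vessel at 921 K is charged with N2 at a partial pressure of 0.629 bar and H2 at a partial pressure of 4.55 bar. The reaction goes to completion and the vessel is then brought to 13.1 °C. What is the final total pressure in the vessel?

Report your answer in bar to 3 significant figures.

With V and T fixed, P_i ∝ n_i, so the mole ratios apply directly to partial pressures at 921 K.
P(H2) required for 0.629 bar of N2 = (3/1) × 0.629 = 1.887 bar; available 4.55 bar, so N2 is limiting.
P(H2) remaining = 4.55 − (3/1) × 0.629 = 2.663 bar
P(gaseous products) = (2)/1 × 0.629 = 1.258 bar
P_total at 921 K = 2.663 + 1.258 = 3.921 bar
Scaling to 13.1 °C: P = 3.921 × 286.25/921 = 1.219 bar

1.22 bar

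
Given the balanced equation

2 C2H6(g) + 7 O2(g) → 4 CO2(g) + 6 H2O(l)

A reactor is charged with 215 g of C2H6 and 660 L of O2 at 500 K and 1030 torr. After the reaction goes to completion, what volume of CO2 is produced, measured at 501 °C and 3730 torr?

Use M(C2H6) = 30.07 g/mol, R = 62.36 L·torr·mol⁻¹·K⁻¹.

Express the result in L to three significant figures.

n(C2H6) = 215 / 30.07 = 7.150 mol
n(O2) = PV/RT = (1030 × 660) / (62.36 × 500) = 21.80 mol
For 7.150 mol C2H6, stoichiometry requires (7/2) × 7.150 = 25.03 mol O2; 21.80 mol is available, so O2 is limiting.
n(CO2) = (4/7) × 21.80 = 12.46 mol
V(CO2) = nRT/P = 12.46 × 62.36 × 774.15 / 3730 = 161.3 L

161 L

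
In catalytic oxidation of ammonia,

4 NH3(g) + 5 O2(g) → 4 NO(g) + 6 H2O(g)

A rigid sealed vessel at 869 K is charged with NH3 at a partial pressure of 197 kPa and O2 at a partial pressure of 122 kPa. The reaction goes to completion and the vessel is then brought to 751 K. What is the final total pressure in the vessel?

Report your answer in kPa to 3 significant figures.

297 kPa

With V and T fixed, P_i ∝ n_i, so the mole ratios apply directly to partial pressures at 869 K.
P(O2) required for 197 kPa of NH3 = (5/4) × 197 = 246.2 kPa; available 122 kPa, so O2 is limiting.
P(NH3) remaining = 197 − (4/5) × 122 = 99.40 kPa
P(gaseous products) = (4+6)/5 × 122 = 244.0 kPa
P_total at 869 K = 99.40 + 244.0 = 343.4 kPa
Scaling to 751 K: P = 343.4 × 751/869 = 296.8 kPa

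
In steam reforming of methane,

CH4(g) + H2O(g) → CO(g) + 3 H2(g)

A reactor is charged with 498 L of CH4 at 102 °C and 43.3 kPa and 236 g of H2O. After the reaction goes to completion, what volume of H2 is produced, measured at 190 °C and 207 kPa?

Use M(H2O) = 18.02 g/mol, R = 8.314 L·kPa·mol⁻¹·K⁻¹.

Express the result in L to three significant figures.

n(CH4) = PV/RT = (43.3 × 498) / (8.314 × 375.15) = 6.914 mol
n(H2O) = 236 / 18.02 = 13.10 mol
For 6.914 mol CH4, stoichiometry requires (1/1) × 6.914 = 6.914 mol H2O; 13.10 mol is available, so CH4 is limiting.
n(H2) = (3/1) × 6.914 = 20.74 mol
V(H2) = nRT/P = 20.74 × 8.314 × 463.15 / 207 = 385.8 L

386 L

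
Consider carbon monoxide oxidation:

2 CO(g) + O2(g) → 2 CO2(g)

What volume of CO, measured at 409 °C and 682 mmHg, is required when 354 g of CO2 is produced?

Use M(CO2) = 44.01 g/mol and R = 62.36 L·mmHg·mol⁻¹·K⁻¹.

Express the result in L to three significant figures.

502 L

n(CO2) = 354.0 / 44.01 = 8.044 mol
n(CO) = (2/2) × 8.044 = 8.044 mol
V = nRT/P = 8.044 × 62.36 × 682.15 / 682 = 501.7 L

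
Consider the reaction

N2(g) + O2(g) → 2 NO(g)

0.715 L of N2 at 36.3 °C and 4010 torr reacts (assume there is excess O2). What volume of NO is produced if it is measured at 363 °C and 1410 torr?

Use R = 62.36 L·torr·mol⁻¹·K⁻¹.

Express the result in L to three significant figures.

8.36 L

n(N2) = PV/RT = (4010 × 0.715) / (62.36 × 309.45) = 0.1486 mol
n(NO) = (2/1) × 0.1486 = 0.2972 mol
V = nRT/P = 0.2972 × 62.36 × 636.15 / 1410 = 8.362 L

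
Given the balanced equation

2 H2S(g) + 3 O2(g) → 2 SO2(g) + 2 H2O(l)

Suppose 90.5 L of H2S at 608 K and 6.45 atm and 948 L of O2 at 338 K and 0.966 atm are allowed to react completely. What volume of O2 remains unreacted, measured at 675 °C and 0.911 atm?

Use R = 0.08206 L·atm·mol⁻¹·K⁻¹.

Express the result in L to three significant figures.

1320 L

n(H2S) = PV/RT = (6.45 × 90.5) / (0.08206 × 608) = 11.70 mol
n(O2) = PV/RT = (0.966 × 948) / (0.08206 × 338) = 33.02 mol
For 11.70 mol H2S, stoichiometry requires (3/2) × 11.70 = 17.55 mol O2; 33.02 mol is available, so H2S is limiting.
n(O2) consumed = (3/2) × 11.70 = 17.55 mol; remaining = 33.02 − 17.55 = 15.47 mol
V(O2) = nRT/P = 15.47 × 0.08206 × 948.15 / 0.911 = 1321 L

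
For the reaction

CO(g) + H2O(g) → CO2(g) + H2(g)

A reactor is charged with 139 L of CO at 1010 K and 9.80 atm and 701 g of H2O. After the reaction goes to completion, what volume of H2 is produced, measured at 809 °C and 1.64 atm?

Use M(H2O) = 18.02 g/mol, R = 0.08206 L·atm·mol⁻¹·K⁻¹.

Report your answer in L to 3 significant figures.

890 L

n(CO) = PV/RT = (9.80 × 139) / (0.08206 × 1010) = 16.44 mol
n(H2O) = 701 / 18.02 = 38.90 mol
For 16.44 mol CO, stoichiometry requires (1/1) × 16.44 = 16.44 mol H2O; 38.90 mol is available, so CO is limiting.
n(H2) = (1/1) × 16.44 = 16.44 mol
V(H2) = nRT/P = 16.44 × 0.08206 × 1082.15 / 1.64 = 890.2 L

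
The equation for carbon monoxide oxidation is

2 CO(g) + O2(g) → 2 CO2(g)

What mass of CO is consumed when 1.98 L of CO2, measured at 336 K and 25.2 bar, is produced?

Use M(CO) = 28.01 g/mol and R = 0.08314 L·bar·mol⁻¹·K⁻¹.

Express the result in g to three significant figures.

n(CO2) = PV/RT = (25.2 × 1.98) / (0.08314 × 336) = 1.786 mol
n(CO) = (2/2) × 1.786 = 1.786 mol
m(CO) = 1.786 × 28.01 = 50.03 g

50.0 g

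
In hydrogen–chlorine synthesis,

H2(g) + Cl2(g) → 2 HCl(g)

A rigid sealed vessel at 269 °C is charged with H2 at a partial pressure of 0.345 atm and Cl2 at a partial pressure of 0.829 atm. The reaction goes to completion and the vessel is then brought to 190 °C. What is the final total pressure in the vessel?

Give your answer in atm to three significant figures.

At constant V, partial pressures at 269 °C are proportional to moles, so apply stoichiometry directly to pressures.
P(Cl2) required for 0.345 atm of H2 = (1/1) × 0.345 = 0.3450 atm; available 0.829 atm, so H2 is limiting.
P(Cl2) remaining = 0.829 − (1/1) × 0.345 = 0.4840 atm
P(gaseous products) = (2)/1 × 0.345 = 0.6900 atm
P_total at 269 °C = 0.4840 + 0.6900 = 1.174 atm
Scaling to 190 °C: P = 1.174 × 463.15/542.15 = 1.003 atm

1.00 atm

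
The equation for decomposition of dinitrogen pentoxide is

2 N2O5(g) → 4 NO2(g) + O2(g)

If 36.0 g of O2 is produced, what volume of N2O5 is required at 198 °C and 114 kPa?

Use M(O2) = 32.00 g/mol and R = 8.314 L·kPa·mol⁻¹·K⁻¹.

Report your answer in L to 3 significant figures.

n(O2) = 36.00 / 32.00 = 1.125 mol
n(N2O5) = (2/1) × 1.125 = 2.250 mol
V = nRT/P = 2.250 × 8.314 × 471.15 / 114 = 77.31 L

77.3 L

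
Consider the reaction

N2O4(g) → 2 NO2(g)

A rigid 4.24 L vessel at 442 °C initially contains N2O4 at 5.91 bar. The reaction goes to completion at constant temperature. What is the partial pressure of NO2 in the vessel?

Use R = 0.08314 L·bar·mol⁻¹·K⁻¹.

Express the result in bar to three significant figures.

11.8 bar

n(N2O4)₀ = PV/RT = (5.91 × 4.24) / (0.08314 × 715.15) = 0.4215 mol
n(NO2) = (2/1) × 0.4215 = 0.8430 mol
P(NO2) = nRT/V = 0.8430 × 0.08314 × 715.15 / 4.24 = 11.82 bar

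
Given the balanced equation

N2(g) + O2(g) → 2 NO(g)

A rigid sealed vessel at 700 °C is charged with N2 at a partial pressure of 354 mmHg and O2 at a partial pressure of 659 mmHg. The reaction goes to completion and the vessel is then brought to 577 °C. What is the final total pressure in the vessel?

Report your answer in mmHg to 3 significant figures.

885 mmHg

With V and T fixed, P_i ∝ n_i, so the mole ratios apply directly to partial pressures at 700 °C.
P(O2) required for 354 mmHg of N2 = (1/1) × 354 = 354.0 mmHg; available 659 mmHg, so N2 is limiting.
P(O2) remaining = 659 − (1/1) × 354 = 305.0 mmHg
P(gaseous products) = (2)/1 × 354 = 708.0 mmHg
P_total at 700 °C = 305.0 + 708.0 = 1013 mmHg
Scaling to 577 °C: P = 1013 × 850.15/973.15 = 885.0 mmHg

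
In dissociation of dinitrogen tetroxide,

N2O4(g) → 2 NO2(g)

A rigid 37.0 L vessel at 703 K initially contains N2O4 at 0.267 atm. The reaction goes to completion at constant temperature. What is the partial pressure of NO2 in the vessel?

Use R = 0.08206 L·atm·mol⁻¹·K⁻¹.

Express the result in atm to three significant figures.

0.534 atm

n(N2O4)₀ = PV/RT = (0.267 × 37.0) / (0.08206 × 703) = 0.1712 mol
n(NO2) = (2/1) × 0.1712 = 0.3424 mol
P(NO2) = nRT/V = 0.3424 × 0.08206 × 703 / 37.0 = 0.5338 atm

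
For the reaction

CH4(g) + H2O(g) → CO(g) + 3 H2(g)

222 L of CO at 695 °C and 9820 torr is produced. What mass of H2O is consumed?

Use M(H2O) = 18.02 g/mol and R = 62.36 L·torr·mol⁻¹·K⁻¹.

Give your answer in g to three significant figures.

n(CO) = PV/RT = (9820 × 222) / (62.36 × 968.15) = 36.11 mol
n(H2O) = (1/1) × 36.11 = 36.11 mol
m(H2O) = 36.11 × 18.02 = 650.7 g

651 g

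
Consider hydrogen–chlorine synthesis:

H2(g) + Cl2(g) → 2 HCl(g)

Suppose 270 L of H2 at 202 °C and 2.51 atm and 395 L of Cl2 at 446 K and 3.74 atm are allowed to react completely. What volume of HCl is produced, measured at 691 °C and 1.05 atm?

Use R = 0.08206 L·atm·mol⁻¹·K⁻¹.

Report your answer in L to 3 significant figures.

2620 L

n(H2) = PV/RT = (2.51 × 270) / (0.08206 × 475.15) = 17.38 mol
n(Cl2) = PV/RT = (3.74 × 395) / (0.08206 × 446) = 40.36 mol
For 17.38 mol H2, stoichiometry requires (1/1) × 17.38 = 17.38 mol Cl2; 40.36 mol is available, so H2 is limiting.
n(HCl) = (2/1) × 17.38 = 34.76 mol
V(HCl) = nRT/P = 34.76 × 0.08206 × 964.15 / 1.05 = 2619 L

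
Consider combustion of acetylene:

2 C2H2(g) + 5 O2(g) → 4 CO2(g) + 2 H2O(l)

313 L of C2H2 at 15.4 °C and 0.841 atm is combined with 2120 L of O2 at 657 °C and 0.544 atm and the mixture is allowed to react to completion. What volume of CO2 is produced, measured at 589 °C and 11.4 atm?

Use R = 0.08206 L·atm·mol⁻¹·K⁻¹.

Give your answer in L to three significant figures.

75.0 L

n(C2H2) = PV/RT = (0.841 × 313) / (0.08206 × 288.55) = 11.12 mol
n(O2) = PV/RT = (0.544 × 2120) / (0.08206 × 930.15) = 15.11 mol
For 11.12 mol C2H2, stoichiometry requires (5/2) × 11.12 = 27.80 mol O2; 15.11 mol is available, so O2 is limiting.
n(CO2) = (4/5) × 15.11 = 12.09 mol
V(CO2) = nRT/P = 12.09 × 0.08206 × 862.15 / 11.4 = 75.03 L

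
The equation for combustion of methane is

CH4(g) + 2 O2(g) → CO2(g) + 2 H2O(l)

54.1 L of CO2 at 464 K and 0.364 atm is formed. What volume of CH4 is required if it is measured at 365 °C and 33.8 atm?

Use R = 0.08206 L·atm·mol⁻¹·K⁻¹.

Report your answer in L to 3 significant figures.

n(CO2) = PV/RT = (0.364 × 54.1) / (0.08206 × 464) = 0.5172 mol
n(CH4) = (1/1) × 0.5172 = 0.5172 mol
V = nRT/P = 0.5172 × 0.08206 × 638.15 / 33.8 = 0.8013 L

0.801 L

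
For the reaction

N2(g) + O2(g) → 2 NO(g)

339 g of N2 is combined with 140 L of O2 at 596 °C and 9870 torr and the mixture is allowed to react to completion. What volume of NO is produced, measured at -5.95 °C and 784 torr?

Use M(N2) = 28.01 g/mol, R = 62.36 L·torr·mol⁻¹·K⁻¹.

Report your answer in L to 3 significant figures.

514 L

n(N2) = 339 / 28.01 = 12.10 mol
n(O2) = PV/RT = (9870 × 140) / (62.36 × 869.15) = 25.49 mol
For 12.10 mol N2, stoichiometry requires (1/1) × 12.10 = 12.10 mol O2; 25.49 mol is available, so N2 is limiting.
n(NO) = (2/1) × 12.10 = 24.20 mol
V(NO) = nRT/P = 24.20 × 62.36 × 267.2 / 784 = 514.3 L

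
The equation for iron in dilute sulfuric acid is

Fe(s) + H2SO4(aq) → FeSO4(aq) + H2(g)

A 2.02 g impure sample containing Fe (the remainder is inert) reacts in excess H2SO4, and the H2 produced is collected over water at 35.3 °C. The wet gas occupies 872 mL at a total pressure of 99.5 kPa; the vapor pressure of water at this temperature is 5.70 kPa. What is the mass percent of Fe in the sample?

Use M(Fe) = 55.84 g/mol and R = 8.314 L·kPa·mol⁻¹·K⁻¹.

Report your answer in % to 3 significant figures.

P(H2) = 99.5 − 5.70 = 93.80 kPa
n(H2) = PV/RT = (93.80 × 0.8720) / (8.314 × 308.45) = 0.03190 mol
n(Fe) = (1/1) × 0.03190 = 0.03190 mol
m(Fe) = 0.03190 × 55.84 = 1.781 g
%Fe = 1.781 / 2.02 × 100 = 88.17%

88.2 %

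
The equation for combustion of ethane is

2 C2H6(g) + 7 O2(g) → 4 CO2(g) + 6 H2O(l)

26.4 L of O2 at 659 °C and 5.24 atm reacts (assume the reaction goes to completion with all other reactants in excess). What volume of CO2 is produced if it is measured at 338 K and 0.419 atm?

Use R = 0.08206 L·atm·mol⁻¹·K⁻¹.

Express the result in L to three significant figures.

n(O2) = PV/RT = (5.24 × 26.4) / (0.08206 × 932.15) = 1.808 mol
n(CO2) = (4/7) × 1.808 = 1.033 mol
V = nRT/P = 1.033 × 0.08206 × 338 / 0.419 = 68.38 L

68.4 L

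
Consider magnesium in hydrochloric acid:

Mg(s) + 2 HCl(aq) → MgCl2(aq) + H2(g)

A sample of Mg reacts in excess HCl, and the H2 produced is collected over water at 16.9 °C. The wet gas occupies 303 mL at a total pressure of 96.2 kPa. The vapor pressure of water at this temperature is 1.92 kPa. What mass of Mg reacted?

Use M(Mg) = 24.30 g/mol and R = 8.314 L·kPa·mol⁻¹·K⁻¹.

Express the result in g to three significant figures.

P(H2) = 96.2 − 1.92 = 94.28 kPa
n(H2) = PV/RT = (94.28 × 0.3030) / (8.314 × 290.05) = 0.01185 mol
n(Mg) = (1/1) × 0.01185 = 0.01185 mol
m(Mg) = 0.01185 × 24.30 = 0.2880 g

0.288 g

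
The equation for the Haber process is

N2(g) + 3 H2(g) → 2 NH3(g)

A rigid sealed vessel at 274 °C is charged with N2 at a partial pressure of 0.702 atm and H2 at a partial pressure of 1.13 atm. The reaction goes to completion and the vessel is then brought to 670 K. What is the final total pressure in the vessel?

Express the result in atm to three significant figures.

With V and T fixed, P_i ∝ n_i, so the mole ratios apply directly to partial pressures at 274 °C.
P(H2) required for 0.702 atm of N2 = (3/1) × 0.702 = 2.106 atm; available 1.13 atm, so H2 is limiting.
P(N2) remaining = 0.702 − (1/3) × 1.13 = 0.3253 atm
P(gaseous products) = (2)/3 × 1.13 = 0.7533 atm
P_total at 274 °C = 0.3253 + 0.7533 = 1.079 atm
Scaling to 670 K: P = 1.079 × 670/547.15 = 1.321 atm

1.32 atm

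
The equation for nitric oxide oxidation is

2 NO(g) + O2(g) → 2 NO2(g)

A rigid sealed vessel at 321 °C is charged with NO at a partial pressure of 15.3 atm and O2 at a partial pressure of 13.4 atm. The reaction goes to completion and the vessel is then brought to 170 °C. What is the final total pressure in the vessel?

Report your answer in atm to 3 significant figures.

15.7 atm

With V and T fixed, P_i ∝ n_i, so the mole ratios apply directly to partial pressures at 321 °C.
P(O2) required for 15.3 atm of NO = (1/2) × 15.3 = 7.650 atm; available 13.4 atm, so NO is limiting.
P(O2) remaining = 13.4 − (1/2) × 15.3 = 5.750 atm
P(gaseous products) = (2)/2 × 15.3 = 15.30 atm
P_total at 321 °C = 5.750 + 15.30 = 21.05 atm
Scaling to 170 °C: P = 21.05 × 443.15/594.15 = 15.70 atm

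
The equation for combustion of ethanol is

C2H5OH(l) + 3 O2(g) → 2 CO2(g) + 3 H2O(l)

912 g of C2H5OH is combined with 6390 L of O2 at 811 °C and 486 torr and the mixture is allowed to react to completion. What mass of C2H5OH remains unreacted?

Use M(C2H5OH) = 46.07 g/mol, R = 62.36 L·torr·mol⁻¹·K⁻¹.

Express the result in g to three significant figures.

207 g

n(C2H5OH) = 912 / 46.07 = 19.80 mol
n(O2) = PV/RT = (486 × 6390) / (62.36 × 1084.15) = 45.93 mol
For 19.80 mol C2H5OH, stoichiometry requires (3/1) × 19.80 = 59.40 mol O2; 45.93 mol is available, so O2 is limiting.
n(C2H5OH) consumed = (1/3) × 45.93 = 15.31 mol; remaining = 19.80 − 15.31 = 4.490 mol
m(C2H5OH) = 4.490 × 46.07 = 206.9 g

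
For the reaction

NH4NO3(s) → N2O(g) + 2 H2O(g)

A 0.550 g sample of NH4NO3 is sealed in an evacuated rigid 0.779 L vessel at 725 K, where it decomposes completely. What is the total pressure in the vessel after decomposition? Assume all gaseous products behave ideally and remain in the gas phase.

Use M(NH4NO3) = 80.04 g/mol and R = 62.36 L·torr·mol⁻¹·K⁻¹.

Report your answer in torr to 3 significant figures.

1200 torr

n(NH4NO3) = 0.550 / 80.04 = 0.006872 mol
n(gas produced) = (3/1) × 0.006872 = 0.02062 mol
P = nRT/V = 0.02062 × 62.36 × 725 / 0.779 = 1197 torr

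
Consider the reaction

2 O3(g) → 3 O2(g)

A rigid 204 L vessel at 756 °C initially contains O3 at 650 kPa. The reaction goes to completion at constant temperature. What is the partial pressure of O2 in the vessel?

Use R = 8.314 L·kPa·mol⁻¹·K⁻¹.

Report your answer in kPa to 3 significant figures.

n(O3)₀ = PV/RT = (650 × 204) / (8.314 × 1029.15) = 15.50 mol
n(O2) = (3/2) × 15.50 = 23.25 mol
P(O2) = nRT/V = 23.25 × 8.314 × 1029.15 / 204 = 975.2 kPa

975 kPa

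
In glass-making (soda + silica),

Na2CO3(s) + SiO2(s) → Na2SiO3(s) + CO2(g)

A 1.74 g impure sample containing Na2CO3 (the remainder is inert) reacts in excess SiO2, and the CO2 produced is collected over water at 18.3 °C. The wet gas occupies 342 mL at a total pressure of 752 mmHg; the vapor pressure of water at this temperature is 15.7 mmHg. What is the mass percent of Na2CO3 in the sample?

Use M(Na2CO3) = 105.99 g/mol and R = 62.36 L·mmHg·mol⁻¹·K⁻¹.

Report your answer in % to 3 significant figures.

P(CO2) = 752 − 15.7 = 736.3 mmHg
n(CO2) = PV/RT = (736.3 × 0.3420) / (62.36 × 291.45) = 0.01386 mol
n(Na2CO3) = (1/1) × 0.01386 = 0.01386 mol
m(Na2CO3) = 0.01386 × 105.99 = 1.469 g
%Na2CO3 = 1.469 / 1.74 × 100 = 84.43%

84.4 %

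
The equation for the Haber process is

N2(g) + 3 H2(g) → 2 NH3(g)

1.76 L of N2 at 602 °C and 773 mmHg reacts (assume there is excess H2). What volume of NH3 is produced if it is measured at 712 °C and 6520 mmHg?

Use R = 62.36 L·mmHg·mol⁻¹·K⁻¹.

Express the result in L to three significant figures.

n(N2) = PV/RT = (773 × 1.76) / (62.36 × 875.15) = 0.02493 mol
n(NH3) = (2/1) × 0.02493 = 0.04986 mol
V = nRT/P = 0.04986 × 62.36 × 985.15 / 6520 = 0.4698 L

0.470 L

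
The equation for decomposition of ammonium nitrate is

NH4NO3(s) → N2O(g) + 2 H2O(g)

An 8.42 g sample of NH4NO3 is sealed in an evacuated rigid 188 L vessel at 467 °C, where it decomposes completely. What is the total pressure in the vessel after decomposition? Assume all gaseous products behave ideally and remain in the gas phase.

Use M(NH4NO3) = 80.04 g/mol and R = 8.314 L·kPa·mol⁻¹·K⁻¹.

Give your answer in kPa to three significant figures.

n(NH4NO3) = 8.42 / 80.04 = 0.1052 mol
n(gas produced) = (3/1) × 0.1052 = 0.3156 mol
P = nRT/V = 0.3156 × 8.314 × 740.15 / 188 = 10.33 kPa

10.3 kPa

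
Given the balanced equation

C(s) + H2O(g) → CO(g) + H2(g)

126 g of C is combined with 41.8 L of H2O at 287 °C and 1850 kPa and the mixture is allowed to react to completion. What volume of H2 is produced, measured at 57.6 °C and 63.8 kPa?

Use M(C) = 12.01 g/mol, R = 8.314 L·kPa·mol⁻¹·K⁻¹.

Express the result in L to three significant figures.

452 L

n(C) = 126 / 12.01 = 10.49 mol
n(H2O) = PV/RT = (1850 × 41.8) / (8.314 × 560.15) = 16.60 mol
For 10.49 mol C, stoichiometry requires (1/1) × 10.49 = 10.49 mol H2O; 16.60 mol is available, so C is limiting.
n(H2) = (1/1) × 10.49 = 10.49 mol
V(H2) = nRT/P = 10.49 × 8.314 × 330.75 / 63.8 = 452.1 L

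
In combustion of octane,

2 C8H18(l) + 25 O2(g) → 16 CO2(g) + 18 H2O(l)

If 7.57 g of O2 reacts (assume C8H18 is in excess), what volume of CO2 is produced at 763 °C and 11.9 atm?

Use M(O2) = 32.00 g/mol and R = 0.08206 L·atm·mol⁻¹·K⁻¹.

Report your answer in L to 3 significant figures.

1.08 L

n(O2) = 7.570 / 32.00 = 0.2366 mol
n(CO2) = (16/25) × 0.2366 = 0.1514 mol
V = nRT/P = 0.1514 × 0.08206 × 1036.15 / 11.9 = 1.082 L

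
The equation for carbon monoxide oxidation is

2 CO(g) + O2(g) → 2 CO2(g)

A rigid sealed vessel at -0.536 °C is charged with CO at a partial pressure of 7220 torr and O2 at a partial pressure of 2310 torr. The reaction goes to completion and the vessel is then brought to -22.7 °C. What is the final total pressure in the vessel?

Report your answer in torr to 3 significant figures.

Because the vessel is rigid and T is held at -0.536 °C, work the stoichiometry in partial pressures (P_i = n_iRT/V).
P(O2) required for 7220 torr of CO = (1/2) × 7220 = 3610 torr; available 2310 torr, so O2 is limiting.
P(CO) remaining = 7220 − (2/1) × 2310 = 2600 torr
P(gaseous products) = (2)/1 × 2310 = 4620 torr
P_total at -0.536 °C = 2600 + 4620 = 7220 torr
Scaling to -22.7 °C: P = 7220 × 250.45/272.614 = 6633 torr

6630 torr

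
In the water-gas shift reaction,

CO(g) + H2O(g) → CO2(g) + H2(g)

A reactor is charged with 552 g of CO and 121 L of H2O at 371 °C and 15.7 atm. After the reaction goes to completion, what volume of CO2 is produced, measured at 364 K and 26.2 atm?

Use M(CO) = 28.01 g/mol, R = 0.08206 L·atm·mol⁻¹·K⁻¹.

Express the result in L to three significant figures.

22.5 L

n(CO) = 552 / 28.01 = 19.71 mol
n(H2O) = PV/RT = (15.7 × 121) / (0.08206 × 644.15) = 35.94 mol
For 19.71 mol CO, stoichiometry requires (1/1) × 19.71 = 19.71 mol H2O; 35.94 mol is available, so CO is limiting.
n(CO2) = (1/1) × 19.71 = 19.71 mol
V(CO2) = nRT/P = 19.71 × 0.08206 × 364 / 26.2 = 22.47 L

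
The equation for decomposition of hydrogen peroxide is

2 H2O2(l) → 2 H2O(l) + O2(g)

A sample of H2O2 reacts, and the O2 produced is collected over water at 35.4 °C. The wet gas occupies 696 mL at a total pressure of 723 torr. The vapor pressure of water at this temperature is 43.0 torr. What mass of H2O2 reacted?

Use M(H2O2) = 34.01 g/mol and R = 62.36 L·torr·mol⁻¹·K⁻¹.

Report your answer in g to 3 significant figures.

P(O2) = 723 − 43.0 = 680.0 torr
n(O2) = PV/RT = (680.0 × 0.6960) / (62.36 × 308.55) = 0.02460 mol
n(H2O2) = (2/1) × 0.02460 = 0.04920 mol
m(H2O2) = 0.04920 × 34.01 = 1.673 g

1.67 g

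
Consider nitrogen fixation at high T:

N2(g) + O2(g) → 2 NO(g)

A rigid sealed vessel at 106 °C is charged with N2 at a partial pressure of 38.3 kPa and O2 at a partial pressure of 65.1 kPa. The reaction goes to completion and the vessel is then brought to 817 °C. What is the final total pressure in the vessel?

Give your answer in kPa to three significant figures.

297 kPa

With V and T fixed, P_i ∝ n_i, so the mole ratios apply directly to partial pressures at 106 °C.
P(O2) required for 38.3 kPa of N2 = (1/1) × 38.3 = 38.30 kPa; available 65.1 kPa, so N2 is limiting.
P(O2) remaining = 65.1 − (1/1) × 38.3 = 26.80 kPa
P(gaseous products) = (2)/1 × 38.3 = 76.60 kPa
P_total at 106 °C = 26.80 + 76.60 = 103.4 kPa
Scaling to 817 °C: P = 103.4 × 1090.15/379.15 = 297.3 kPa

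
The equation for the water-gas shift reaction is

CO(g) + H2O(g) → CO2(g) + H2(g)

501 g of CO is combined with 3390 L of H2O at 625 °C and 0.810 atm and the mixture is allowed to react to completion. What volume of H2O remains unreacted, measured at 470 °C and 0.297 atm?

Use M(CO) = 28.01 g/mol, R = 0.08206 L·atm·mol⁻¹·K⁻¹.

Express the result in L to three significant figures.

3980 L

n(CO) = 501 / 28.01 = 17.89 mol
n(H2O) = PV/RT = (0.810 × 3390) / (0.08206 × 898.15) = 37.26 mol
For 17.89 mol CO, stoichiometry requires (1/1) × 17.89 = 17.89 mol H2O; 37.26 mol is available, so CO is limiting.
n(H2O) consumed = (1/1) × 17.89 = 17.89 mol; remaining = 37.26 − 17.89 = 19.37 mol
V(H2O) = nRT/P = 19.37 × 0.08206 × 743.15 / 0.297 = 3977 L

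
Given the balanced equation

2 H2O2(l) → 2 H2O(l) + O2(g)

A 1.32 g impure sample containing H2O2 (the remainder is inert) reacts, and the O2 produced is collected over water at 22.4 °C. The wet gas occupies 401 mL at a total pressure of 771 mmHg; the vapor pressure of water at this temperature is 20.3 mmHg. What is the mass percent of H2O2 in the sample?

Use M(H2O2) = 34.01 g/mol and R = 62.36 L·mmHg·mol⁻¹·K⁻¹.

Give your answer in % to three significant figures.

P(O2) = 771 − 20.3 = 750.7 mmHg
n(O2) = PV/RT = (750.7 × 0.4010) / (62.36 × 295.55) = 0.01633 mol
n(H2O2) = (2/1) × 0.01633 = 0.03266 mol
m(H2O2) = 0.03266 × 34.01 = 1.111 g
%H2O2 = 1.111 / 1.32 × 100 = 84.17%

84.2 %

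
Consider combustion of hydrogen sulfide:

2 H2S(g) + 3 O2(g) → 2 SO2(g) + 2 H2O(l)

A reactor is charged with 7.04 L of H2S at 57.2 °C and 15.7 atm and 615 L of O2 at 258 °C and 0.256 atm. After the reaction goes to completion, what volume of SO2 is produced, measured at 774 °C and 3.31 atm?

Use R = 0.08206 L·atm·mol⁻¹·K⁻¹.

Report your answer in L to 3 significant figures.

62.5 L

n(H2S) = PV/RT = (15.7 × 7.04) / (0.08206 × 330.35) = 4.077 mol
n(O2) = PV/RT = (0.256 × 615) / (0.08206 × 531.15) = 3.612 mol
For 4.077 mol H2S, stoichiometry requires (3/2) × 4.077 = 6.115 mol O2; 3.612 mol is available, so O2 is limiting.
n(SO2) = (2/3) × 3.612 = 2.408 mol
V(SO2) = nRT/P = 2.408 × 0.08206 × 1047.15 / 3.31 = 62.51 L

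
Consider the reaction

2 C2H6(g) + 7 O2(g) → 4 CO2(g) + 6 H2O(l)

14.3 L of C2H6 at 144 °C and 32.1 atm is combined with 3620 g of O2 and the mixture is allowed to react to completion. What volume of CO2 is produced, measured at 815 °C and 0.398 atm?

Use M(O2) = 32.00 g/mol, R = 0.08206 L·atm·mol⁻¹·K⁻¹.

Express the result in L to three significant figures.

6020 L

n(C2H6) = PV/RT = (32.1 × 14.3) / (0.08206 × 417.15) = 13.41 mol
n(O2) = 3620 / 32.00 = 113.1 mol
For 13.41 mol C2H6, stoichiometry requires (7/2) × 13.41 = 46.94 mol O2; 113.1 mol is available, so C2H6 is limiting.
n(CO2) = (4/2) × 13.41 = 26.82 mol
V(CO2) = nRT/P = 26.82 × 0.08206 × 1088.15 / 0.398 = 6017 L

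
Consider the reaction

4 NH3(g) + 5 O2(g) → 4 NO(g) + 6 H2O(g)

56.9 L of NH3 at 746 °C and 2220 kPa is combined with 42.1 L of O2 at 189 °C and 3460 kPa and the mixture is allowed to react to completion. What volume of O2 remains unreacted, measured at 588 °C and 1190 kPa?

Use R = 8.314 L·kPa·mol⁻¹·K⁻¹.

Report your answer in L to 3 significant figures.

116 L

n(NH3) = PV/RT = (2220 × 56.9) / (8.314 × 1019.15) = 14.91 mol
n(O2) = PV/RT = (3460 × 42.1) / (8.314 × 462.15) = 37.91 mol
For 14.91 mol NH3, stoichiometry requires (5/4) × 14.91 = 18.64 mol O2; 37.91 mol is available, so NH3 is limiting.
n(O2) consumed = (5/4) × 14.91 = 18.64 mol; remaining = 37.91 − 18.64 = 19.27 mol
V(O2) = nRT/P = 19.27 × 8.314 × 861.15 / 1190 = 115.9 L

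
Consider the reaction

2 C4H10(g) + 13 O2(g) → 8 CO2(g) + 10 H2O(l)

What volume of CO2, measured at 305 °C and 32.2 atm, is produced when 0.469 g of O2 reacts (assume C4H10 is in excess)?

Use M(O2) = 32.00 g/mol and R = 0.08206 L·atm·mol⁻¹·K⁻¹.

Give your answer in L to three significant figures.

0.0133 L

n(O2) = 0.4690 / 32.00 = 0.01466 mol
n(CO2) = (8/13) × 0.01466 = 0.009022 mol
V = nRT/P = 0.009022 × 0.08206 × 578.15 / 32.2 = 0.01329 L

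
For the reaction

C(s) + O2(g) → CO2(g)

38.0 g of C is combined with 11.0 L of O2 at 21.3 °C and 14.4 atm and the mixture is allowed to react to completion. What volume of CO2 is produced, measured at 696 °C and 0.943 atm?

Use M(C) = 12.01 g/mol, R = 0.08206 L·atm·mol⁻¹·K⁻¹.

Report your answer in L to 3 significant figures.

267 L

n(C) = 38.0 / 12.01 = 3.164 mol
n(O2) = PV/RT = (14.4 × 11.0) / (0.08206 × 294.45) = 6.556 mol
For 3.164 mol C, stoichiometry requires (1/1) × 3.164 = 3.164 mol O2; 6.556 mol is available, so C is limiting.
n(CO2) = (1/1) × 3.164 = 3.164 mol
V(CO2) = nRT/P = 3.164 × 0.08206 × 969.15 / 0.943 = 266.8 L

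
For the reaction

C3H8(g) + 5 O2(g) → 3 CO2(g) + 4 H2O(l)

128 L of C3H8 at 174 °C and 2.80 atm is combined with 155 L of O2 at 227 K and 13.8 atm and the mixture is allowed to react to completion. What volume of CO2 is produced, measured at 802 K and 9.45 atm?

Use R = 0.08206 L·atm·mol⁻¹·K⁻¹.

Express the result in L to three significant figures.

204 L

n(C3H8) = PV/RT = (2.80 × 128) / (0.08206 × 447.15) = 9.767 mol
n(O2) = PV/RT = (13.8 × 155) / (0.08206 × 227) = 114.8 mol
For 9.767 mol C3H8, stoichiometry requires (5/1) × 9.767 = 48.83 mol O2; 114.8 mol is available, so C3H8 is limiting.
n(CO2) = (3/1) × 9.767 = 29.30 mol
V(CO2) = nRT/P = 29.30 × 0.08206 × 802 / 9.45 = 204.1 L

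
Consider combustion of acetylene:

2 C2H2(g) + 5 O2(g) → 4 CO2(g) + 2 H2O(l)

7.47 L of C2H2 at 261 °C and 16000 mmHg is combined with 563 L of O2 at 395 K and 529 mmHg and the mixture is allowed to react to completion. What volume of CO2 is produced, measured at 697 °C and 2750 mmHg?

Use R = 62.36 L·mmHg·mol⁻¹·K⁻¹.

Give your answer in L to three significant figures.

158 L

n(C2H2) = PV/RT = (16000 × 7.47) / (62.36 × 534.15) = 3.588 mol
n(O2) = PV/RT = (529 × 563) / (62.36 × 395) = 12.09 mol
For 3.588 mol C2H2, stoichiometry requires (5/2) × 3.588 = 8.970 mol O2; 12.09 mol is available, so C2H2 is limiting.
n(CO2) = (4/2) × 3.588 = 7.176 mol
V(CO2) = nRT/P = 7.176 × 62.36 × 970.15 / 2750 = 157.9 L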